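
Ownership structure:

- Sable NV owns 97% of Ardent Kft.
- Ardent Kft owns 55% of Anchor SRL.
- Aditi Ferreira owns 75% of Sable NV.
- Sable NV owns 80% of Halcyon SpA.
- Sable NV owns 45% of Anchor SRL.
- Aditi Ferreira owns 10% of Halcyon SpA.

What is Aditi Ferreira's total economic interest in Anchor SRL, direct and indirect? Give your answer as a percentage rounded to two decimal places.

Aditi reaches Anchor along 2 paths.
Via Sable → Ardent: 75% × 97% × 55% = 40.0125%.
Via Sable: 75% × 45% = 33.75%.
Total: 40.0125% + 33.75% = 73.7625%.
Rounded: 73.76%.

73.76%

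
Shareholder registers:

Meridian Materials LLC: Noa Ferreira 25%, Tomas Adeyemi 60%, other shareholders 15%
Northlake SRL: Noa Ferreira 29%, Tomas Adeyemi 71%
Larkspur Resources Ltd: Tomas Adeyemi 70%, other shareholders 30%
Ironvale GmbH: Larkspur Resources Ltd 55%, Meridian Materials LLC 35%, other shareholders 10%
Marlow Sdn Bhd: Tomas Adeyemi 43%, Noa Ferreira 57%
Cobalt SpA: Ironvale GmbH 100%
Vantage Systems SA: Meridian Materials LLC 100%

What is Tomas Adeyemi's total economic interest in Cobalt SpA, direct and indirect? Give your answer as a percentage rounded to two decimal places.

59.50%

Tomas reaches Cobalt along 2 paths.
Via Larkspur → Ironvale: 70% × 55% × 100% = 38.5%.
Via Meridian → Ironvale: 60% × 35% × 100% = 21%.
Total: 38.5% + 21% = 59.5%.
Rounded: 59.50%.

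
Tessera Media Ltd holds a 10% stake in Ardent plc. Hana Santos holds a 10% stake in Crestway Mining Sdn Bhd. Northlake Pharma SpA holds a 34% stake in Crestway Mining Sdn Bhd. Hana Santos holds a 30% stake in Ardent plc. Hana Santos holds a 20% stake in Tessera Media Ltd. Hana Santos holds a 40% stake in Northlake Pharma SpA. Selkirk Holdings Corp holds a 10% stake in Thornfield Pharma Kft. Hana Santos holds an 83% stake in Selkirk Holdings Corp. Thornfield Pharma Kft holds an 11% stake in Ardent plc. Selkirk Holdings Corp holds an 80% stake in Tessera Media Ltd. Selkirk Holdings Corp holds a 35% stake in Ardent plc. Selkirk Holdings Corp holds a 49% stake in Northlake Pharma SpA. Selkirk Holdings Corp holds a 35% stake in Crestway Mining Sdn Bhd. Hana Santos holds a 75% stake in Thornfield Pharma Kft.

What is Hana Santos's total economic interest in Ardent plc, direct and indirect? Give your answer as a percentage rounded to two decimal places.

76.85%

Hana reaches Ardent along 6 paths.
Via Selkirk: 83% × 35% = 29.05%.
Direct stake: 30% = 30%.
Via Tessera: 20% × 10% = 2%.
Via Selkirk → Tessera: 83% × 80% × 10% = 6.64%.
Via Thornfield: 75% × 11% = 8.25%.
Via Selkirk → Thornfield: 83% × 10% × 11% = 0.913%.
Total: 29.05% + 30% + 2% + 6.64% + 8.25% + 0.913% = 76.853%.
Rounded: 76.85%.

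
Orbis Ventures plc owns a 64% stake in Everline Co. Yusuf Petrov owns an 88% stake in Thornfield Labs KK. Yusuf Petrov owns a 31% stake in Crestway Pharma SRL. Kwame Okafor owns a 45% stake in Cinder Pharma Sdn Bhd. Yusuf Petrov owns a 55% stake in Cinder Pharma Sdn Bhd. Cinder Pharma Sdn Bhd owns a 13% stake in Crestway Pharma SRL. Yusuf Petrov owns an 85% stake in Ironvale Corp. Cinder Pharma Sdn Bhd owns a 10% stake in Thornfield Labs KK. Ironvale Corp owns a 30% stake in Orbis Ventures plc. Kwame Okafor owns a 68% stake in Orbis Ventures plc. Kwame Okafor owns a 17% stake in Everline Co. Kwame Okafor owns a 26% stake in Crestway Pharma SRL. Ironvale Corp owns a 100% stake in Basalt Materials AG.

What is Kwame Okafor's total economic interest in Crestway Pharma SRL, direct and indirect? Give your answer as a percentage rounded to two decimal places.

Kwame reaches Crestway along 2 paths.
Direct stake: 26% = 26%.
Via Cinder: 45% × 13% = 5.85%.
Total: 26% + 5.85% = 31.85%.

31.85%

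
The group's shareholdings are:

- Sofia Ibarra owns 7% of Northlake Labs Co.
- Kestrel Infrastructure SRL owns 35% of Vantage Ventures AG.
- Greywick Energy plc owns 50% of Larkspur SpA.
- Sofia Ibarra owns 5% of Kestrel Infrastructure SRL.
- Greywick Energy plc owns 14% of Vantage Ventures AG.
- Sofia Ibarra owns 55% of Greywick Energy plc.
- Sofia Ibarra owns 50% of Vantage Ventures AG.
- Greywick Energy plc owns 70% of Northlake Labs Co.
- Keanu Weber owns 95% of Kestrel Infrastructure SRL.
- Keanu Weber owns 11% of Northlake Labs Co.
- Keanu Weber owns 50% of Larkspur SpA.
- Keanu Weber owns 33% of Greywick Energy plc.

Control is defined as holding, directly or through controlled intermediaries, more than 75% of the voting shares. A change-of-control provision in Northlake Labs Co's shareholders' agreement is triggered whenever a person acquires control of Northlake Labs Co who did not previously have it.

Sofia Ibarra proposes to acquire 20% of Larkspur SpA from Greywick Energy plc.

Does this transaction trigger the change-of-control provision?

No

The purchase adds only to Sofia's holdings (Greywick's stake shrinks), so Sofia is the only person who could newly come to control Northlake.
Sofia's largest direct stake is 55% in Greywick, which does not meet the threshold, so Sofia controls no company.
In Northlake, Sofia's side holds only 7%, not > 75%.
So before the transaction, Sofia does not control Northlake.
After the purchase, Sofia holds 20% of Larkspur directly, and Greywick's stake falls to 30%.
Sofia's side now holds 20% of Larkspur, not > 75%, so Sofia still does not control Larkspur.
After the transaction, Sofia's side holds 7% of Northlake, not > 75%, so Sofia still does not control Northlake.
No new person acquires control, so the clause is not triggered.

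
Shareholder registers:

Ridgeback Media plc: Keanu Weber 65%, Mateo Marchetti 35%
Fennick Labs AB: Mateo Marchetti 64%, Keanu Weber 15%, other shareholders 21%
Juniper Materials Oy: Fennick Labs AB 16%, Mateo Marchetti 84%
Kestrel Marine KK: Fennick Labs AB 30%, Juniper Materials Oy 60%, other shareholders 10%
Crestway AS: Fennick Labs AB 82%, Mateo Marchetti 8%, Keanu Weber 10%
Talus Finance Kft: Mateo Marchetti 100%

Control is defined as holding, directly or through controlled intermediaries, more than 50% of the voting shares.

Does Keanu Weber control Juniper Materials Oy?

No

Keanu holds 65% of Ridgeback, so Keanu controls Ridgeback.
Neither Keanu nor any entity Keanu controls holds any voting interest in Juniper.
So Keanu does not control Juniper.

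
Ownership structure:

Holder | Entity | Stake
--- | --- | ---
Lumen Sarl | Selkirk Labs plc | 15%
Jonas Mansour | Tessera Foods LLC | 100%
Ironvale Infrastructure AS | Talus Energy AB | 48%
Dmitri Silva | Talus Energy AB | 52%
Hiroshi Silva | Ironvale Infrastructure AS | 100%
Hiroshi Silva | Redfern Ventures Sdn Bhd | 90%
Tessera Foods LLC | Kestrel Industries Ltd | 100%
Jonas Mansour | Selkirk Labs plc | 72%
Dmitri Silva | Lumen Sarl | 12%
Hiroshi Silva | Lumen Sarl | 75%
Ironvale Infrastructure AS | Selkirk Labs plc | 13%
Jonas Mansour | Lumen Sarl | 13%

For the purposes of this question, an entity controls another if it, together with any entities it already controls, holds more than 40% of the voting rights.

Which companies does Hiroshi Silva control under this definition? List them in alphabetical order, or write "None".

Hiroshi holds 75% of Lumen, so Hiroshi controls Lumen.
Hiroshi holds 100% of Ironvale, so Hiroshi controls Ironvale.
Ironvale holds 48% of Talus, so Hiroshi controls Talus.
Hiroshi holds 90% of Redfern, so Hiroshi controls Redfern.
No other company's threshold is met.

Ironvale Infrastructure AS, Lumen Sarl, Redfern Ventures Sdn Bhd, Talus Energy AB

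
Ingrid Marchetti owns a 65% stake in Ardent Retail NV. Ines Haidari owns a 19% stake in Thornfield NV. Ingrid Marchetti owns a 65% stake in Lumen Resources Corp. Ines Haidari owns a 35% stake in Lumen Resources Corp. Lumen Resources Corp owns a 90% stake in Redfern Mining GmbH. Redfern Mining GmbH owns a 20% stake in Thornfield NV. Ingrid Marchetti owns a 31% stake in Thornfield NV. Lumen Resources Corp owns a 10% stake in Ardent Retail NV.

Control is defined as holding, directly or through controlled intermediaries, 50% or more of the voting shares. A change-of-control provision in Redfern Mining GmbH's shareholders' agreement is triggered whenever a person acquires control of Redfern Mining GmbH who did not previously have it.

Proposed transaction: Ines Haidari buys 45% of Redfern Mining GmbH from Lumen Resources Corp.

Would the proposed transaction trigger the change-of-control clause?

The purchase adds only to Ines's holdings (Lumen's stake shrinks), so Ines is the only person who could newly come to control Redfern.
Ines's largest direct stake is 35% in Lumen, which does not meet the threshold, so Ines controls no company.
Neither Ines nor any entity Ines controls holds any voting interest in Redfern.
So before the transaction, Ines does not control Redfern.
After the purchase, Ines holds 45% of Redfern directly, and Lumen's stake falls to 45%.
After the transaction, Ines's side holds 45% of Redfern, not ≥ 50%, so Ines still does not control Redfern.
No new person acquires control, so the clause is not triggered.

No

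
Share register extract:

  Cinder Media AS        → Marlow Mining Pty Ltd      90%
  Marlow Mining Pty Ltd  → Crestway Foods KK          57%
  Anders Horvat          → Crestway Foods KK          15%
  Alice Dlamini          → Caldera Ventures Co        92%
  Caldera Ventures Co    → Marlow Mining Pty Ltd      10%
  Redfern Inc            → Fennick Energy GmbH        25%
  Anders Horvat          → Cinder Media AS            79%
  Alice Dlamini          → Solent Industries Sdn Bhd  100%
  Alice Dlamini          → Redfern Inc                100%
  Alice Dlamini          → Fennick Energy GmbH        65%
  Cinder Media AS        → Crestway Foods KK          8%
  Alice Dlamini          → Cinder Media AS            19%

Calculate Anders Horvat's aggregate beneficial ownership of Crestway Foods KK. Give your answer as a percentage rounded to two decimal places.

Anders reaches Crestway along 3 paths.
Via Cinder → Marlow: 79% × 90% × 57% = 40.527%.
Direct stake: 15% = 15%.
Via Cinder: 79% × 8% = 6.32%.
Total: 40.527% + 15% + 6.32% = 61.847%.
Rounded: 61.85%.

61.85%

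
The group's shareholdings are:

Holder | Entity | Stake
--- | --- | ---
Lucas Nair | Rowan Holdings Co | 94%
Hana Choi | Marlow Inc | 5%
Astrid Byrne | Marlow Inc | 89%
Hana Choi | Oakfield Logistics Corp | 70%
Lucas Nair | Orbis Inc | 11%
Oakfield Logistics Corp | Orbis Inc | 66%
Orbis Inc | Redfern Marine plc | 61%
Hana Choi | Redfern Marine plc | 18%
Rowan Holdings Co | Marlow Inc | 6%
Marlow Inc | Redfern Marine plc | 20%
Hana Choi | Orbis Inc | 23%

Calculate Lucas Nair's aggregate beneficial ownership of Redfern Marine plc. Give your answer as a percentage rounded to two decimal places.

7.84%

Lucas reaches Redfern along 2 paths.
Via Rowan → Marlow: 94% × 6% × 20% = 1.128%.
Via Orbis: 11% × 61% = 6.71%.
Total: 1.128% + 6.71% = 7.838%.
Rounded: 7.84%.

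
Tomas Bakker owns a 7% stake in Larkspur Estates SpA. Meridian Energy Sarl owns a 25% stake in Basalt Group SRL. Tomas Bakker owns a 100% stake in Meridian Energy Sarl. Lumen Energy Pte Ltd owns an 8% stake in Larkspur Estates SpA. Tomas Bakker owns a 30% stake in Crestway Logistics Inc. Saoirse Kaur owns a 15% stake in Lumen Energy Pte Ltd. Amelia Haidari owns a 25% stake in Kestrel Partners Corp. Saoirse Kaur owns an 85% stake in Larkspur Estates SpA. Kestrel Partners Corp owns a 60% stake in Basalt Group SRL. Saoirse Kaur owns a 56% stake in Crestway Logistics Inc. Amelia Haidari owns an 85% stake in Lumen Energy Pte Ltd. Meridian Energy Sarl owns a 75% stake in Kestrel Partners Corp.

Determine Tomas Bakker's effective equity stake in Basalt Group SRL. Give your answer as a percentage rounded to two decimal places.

70.00%

Tomas reaches Basalt along 2 paths.
Via Meridian → Kestrel: 100% × 75% × 60% = 45%.
Via Meridian: 100% × 25% = 25%.
Total: 45% + 25% = 70%.
Rounded: 70.00%.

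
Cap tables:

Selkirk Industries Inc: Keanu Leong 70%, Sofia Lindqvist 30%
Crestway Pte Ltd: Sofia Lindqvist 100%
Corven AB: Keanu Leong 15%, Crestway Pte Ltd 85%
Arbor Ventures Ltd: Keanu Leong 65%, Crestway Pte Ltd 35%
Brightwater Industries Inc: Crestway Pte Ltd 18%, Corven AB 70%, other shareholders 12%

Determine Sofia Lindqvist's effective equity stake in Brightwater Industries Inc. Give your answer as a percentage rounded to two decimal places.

Sofia reaches Brightwater along 2 paths.
Via Crestway: 100% × 18% = 18%.
Via Crestway → Corven: 100% × 85% × 70% = 59.5%.
Total: 18% + 59.5% = 77.5%.
Rounded: 77.50%.

77.50%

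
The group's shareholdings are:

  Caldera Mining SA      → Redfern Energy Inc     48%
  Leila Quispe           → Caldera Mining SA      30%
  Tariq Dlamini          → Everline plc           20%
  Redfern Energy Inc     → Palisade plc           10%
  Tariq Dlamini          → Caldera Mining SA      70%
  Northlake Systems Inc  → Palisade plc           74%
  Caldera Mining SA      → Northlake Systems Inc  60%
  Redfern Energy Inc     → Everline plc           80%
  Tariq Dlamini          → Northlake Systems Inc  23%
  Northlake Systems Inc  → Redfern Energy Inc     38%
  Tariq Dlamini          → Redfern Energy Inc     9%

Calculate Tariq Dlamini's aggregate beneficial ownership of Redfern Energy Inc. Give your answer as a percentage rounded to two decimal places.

67.30%

Tariq reaches Redfern along 4 paths.
Direct stake: 9% = 9%.
Via Caldera → Northlake: 70% × 60% × 38% = 15.96%.
Via Northlake: 23% × 38% = 8.74%.
Via Caldera: 70% × 48% = 33.6%.
Total: 9% + 15.96% + 8.74% + 33.6% = 67.3%.
Rounded: 67.30%.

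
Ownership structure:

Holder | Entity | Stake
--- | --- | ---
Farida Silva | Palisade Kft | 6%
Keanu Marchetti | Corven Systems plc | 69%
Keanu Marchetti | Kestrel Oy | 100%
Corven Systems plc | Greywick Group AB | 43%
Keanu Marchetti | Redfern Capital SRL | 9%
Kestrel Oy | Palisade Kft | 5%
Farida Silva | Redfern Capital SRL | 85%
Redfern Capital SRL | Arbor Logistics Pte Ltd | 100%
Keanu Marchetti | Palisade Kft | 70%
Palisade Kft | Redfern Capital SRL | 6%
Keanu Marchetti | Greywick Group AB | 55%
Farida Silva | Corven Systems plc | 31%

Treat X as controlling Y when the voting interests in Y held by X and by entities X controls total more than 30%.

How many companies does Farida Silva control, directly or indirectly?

4

Farida holds 31% of Corven, so Farida controls Corven.
Corven holds 43% of Greywick, so Farida controls Greywick.
Farida holds 85% of Redfern, so Farida controls Redfern.
Redfern holds 100% of Arbor, so Farida controls Arbor.
No other company's threshold is met.
Farida controls 4 companies.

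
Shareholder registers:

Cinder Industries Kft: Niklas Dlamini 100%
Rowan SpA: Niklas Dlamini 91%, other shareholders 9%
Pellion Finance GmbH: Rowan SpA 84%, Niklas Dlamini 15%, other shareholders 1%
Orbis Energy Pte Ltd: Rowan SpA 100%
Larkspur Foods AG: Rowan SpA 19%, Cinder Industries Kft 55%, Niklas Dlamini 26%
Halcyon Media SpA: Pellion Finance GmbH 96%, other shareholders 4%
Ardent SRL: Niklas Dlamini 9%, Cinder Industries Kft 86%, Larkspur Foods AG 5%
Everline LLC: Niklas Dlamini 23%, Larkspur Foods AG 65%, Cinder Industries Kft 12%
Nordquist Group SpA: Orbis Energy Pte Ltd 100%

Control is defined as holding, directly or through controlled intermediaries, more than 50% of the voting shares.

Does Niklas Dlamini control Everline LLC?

Niklas holds 100% of Cinder, so Niklas controls Cinder.
Niklas holds 91% of Rowan, so Niklas controls Rowan.
Rowan and Cinder and Niklas together hold 19% + 55% + 26% = 100% of Larkspur, so Niklas controls Larkspur.
Niklas and Larkspur and Cinder together hold 23% + 65% + 12% = 100% of Everline, so Niklas controls Everline.

Yes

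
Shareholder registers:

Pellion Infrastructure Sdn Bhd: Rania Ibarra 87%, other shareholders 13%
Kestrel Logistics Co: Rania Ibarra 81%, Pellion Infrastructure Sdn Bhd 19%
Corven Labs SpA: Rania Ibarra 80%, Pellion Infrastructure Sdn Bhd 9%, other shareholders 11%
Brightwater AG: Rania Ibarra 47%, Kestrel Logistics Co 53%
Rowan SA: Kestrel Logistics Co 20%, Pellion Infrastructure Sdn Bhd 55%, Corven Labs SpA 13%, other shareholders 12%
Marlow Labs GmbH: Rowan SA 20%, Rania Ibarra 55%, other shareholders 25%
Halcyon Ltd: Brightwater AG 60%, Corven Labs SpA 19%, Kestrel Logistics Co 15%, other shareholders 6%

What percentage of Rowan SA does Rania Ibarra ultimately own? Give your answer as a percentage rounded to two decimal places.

78.77%

Rania reaches Rowan along 5 paths.
Via Kestrel: 81% × 20% = 16.2%.
Via Pellion → Kestrel: 87% × 19% × 20% = 3.306%.
Via Pellion: 87% × 55% = 47.85%.
Via Corven: 80% × 13% = 10.4%.
Via Pellion → Corven: 87% × 9% × 13% = 1.0179%.
Total: 16.2% + 3.306% + 47.85% + 10.4% + 1.0179% = 78.7739%.
Rounded: 78.77%.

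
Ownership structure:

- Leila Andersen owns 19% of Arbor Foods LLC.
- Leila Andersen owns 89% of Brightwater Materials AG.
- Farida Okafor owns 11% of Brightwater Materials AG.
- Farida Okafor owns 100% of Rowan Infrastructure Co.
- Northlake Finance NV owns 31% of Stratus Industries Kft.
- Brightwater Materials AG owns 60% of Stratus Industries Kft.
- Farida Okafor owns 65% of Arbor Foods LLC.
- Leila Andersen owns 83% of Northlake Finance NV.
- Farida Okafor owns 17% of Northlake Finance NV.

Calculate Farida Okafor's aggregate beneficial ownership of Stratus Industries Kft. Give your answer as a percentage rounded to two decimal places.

Farida reaches Stratus along 2 paths.
Via Northlake: 17% × 31% = 5.27%.
Via Brightwater: 11% × 60% = 6.6%.
Total: 5.27% + 6.6% = 11.87%.

11.87%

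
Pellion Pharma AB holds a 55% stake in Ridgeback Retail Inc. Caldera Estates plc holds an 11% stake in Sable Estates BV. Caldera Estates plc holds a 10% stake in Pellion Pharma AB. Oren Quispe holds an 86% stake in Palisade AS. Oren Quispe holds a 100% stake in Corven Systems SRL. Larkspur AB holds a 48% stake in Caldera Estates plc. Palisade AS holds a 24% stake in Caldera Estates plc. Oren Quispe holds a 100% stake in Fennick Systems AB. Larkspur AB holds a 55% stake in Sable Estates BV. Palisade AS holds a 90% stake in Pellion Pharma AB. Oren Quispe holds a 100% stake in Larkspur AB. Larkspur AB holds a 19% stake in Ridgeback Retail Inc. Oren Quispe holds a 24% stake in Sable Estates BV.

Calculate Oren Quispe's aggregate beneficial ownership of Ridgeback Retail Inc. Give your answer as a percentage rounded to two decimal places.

65.35%

Oren reaches Ridgeback along 4 paths.
Via Larkspur: 100% × 19% = 19%.
Via Palisade → Pellion: 86% × 90% × 55% = 42.57%.
Via Larkspur → Caldera → Pellion: 100% × 48% × 10% × 55% = 2.64%.
Via Palisade → Caldera → Pellion: 86% × 24% × 10% × 55% = 1.1352%.
Total: 19% + 42.57% + 2.64% + 1.1352% = 65.3452%.
Rounded: 65.35%.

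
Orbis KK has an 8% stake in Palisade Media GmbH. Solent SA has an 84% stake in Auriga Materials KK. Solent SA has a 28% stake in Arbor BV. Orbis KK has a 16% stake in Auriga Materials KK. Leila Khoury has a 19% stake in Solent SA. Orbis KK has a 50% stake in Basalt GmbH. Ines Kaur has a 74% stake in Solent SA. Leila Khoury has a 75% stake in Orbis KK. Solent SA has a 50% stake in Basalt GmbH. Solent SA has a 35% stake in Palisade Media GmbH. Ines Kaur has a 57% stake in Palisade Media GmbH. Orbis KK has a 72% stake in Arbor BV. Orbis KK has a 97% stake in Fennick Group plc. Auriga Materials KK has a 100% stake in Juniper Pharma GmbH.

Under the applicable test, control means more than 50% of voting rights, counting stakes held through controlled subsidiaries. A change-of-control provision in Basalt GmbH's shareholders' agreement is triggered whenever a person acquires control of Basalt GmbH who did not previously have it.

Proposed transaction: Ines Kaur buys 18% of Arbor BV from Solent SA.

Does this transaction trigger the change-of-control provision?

The purchase adds only to Ines's holdings (Solent's stake shrinks), so Ines is the only person who could newly come to control Basalt.
Ines holds 74% of Solent, so Ines controls Solent.
Solent and Ines together hold 35% + 57% = 92% of Palisade, so Ines controls Palisade.
Solent holds 84% of Auriga, so Ines controls Auriga.
Auriga holds 100% of Juniper, so Ines controls Juniper.
In Basalt, Ines's side holds only 50%, not > 50%.
So before the transaction, Ines does not control Basalt.
After the purchase, Ines holds 18% of Arbor directly, and Solent's stake falls to 10%.
Ines's side now holds 10% + 18% = 28% of Arbor, not > 50%, so Ines still does not control Arbor.
After the transaction, Ines's side holds 50% of Basalt, not > 50%, so Ines still does not control Basalt.
No new person acquires control, so the clause is not triggered.

No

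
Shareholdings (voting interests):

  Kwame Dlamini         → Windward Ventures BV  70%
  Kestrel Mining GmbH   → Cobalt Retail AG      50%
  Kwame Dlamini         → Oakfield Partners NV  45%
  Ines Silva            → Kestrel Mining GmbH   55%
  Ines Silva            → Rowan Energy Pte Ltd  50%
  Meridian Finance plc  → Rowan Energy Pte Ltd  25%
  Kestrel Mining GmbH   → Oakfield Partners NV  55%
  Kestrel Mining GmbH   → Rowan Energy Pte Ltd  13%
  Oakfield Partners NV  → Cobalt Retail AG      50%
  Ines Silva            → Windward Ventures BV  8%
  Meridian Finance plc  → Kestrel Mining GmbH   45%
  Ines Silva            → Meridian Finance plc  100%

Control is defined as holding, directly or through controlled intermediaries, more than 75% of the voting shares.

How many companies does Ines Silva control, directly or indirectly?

Ines holds 100% of Meridian, so Ines controls Meridian.
Ines and Meridian together hold 55% + 45% = 100% of Kestrel, so Ines controls Kestrel.
Ines and Meridian and Kestrel together hold 50% + 25% + 13% = 88% of Rowan, so Ines controls Rowan.
No other company's threshold is met.
Ines controls 3 companies.

3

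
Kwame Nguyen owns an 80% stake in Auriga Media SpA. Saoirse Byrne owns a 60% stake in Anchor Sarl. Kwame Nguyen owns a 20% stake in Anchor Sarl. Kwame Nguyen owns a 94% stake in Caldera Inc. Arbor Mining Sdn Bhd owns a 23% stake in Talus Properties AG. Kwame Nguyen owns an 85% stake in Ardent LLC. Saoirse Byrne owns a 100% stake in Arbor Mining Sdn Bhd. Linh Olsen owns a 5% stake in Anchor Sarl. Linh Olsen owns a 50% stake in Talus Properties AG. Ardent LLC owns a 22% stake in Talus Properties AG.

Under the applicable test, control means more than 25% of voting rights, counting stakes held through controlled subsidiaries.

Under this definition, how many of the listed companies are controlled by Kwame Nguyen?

3

Kwame holds 94% of Caldera, so Kwame controls Caldera.
Kwame holds 85% of Ardent, so Kwame controls Ardent.
Kwame holds 80% of Auriga, so Kwame controls Auriga.
No other company's threshold is met.
Kwame controls 3 companies.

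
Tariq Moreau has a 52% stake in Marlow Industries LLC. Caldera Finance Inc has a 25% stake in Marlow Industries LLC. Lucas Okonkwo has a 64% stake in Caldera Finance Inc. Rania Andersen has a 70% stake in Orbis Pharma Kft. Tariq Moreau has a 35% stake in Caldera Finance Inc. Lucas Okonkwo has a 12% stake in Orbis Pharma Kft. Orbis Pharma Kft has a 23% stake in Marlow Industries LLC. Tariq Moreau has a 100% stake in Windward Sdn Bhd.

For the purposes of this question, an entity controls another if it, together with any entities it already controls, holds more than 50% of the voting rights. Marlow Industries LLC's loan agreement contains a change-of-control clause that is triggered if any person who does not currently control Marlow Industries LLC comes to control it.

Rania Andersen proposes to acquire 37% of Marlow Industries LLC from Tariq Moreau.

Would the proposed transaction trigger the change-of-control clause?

The purchase adds only to Rania's holdings (Tariq's stake shrinks), so Rania is the only person who could newly come to control Marlow.
Rania holds 70% of Orbis, so Rania controls Orbis.
In Marlow, Rania's side holds only 23%, not > 50%.
So before the transaction, Rania does not control Marlow.
After the purchase, Rania holds 37% of Marlow directly, and Tariq's stake falls to 15%.
Orbis and Rania together hold 23% + 37% = 60% of Marlow, so Rania controls Marlow.
Rania did not control Marlow before and does after, so the clause is triggered.

Yes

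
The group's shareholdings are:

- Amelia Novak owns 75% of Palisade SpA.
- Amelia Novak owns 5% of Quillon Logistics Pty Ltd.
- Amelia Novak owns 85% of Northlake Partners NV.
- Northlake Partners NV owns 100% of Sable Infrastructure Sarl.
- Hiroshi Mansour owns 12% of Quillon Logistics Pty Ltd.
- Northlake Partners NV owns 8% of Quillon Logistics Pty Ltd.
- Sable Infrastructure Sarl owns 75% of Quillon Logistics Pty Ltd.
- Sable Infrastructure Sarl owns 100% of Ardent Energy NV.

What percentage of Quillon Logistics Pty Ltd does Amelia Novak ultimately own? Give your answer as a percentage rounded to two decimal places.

75.55%

Amelia reaches Quillon along 3 paths.
Via Northlake: 85% × 8% = 6.8%.
Direct stake: 5% = 5%.
Via Northlake → Sable: 85% × 100% × 75% = 63.75%.
Total: 6.8% + 5% + 63.75% = 75.55%.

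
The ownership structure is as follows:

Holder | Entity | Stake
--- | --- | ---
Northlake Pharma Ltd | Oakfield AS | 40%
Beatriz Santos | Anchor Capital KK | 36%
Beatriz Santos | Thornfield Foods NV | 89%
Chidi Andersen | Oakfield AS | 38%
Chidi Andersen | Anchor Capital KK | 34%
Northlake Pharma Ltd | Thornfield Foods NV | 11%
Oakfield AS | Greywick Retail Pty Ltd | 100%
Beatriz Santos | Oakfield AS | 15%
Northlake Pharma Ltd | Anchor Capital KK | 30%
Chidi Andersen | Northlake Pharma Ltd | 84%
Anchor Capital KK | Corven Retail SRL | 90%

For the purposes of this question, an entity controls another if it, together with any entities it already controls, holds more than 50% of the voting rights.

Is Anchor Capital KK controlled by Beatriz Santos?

Beatriz holds 89% of Thornfield, so Beatriz controls Thornfield.
In Anchor, Beatriz's side holds only 36%, not > 50%.
So Beatriz does not control Anchor.

No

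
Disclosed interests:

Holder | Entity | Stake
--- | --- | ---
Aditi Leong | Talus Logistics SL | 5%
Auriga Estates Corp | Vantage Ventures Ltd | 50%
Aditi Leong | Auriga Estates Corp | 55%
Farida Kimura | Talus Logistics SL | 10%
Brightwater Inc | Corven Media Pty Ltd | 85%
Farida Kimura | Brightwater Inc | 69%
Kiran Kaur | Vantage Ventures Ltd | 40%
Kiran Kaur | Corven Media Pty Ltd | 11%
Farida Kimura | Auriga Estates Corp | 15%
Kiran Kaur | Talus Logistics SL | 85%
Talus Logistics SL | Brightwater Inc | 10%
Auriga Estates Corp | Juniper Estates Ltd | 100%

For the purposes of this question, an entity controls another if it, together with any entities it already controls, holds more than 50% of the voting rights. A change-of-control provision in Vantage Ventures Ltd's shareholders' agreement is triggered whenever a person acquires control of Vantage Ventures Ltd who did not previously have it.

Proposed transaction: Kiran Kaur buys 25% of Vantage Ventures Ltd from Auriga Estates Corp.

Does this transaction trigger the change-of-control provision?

Yes

The purchase adds only to Kiran's holdings (Auriga's stake shrinks), so Kiran is the only person who could newly come to control Vantage.
Kiran holds 85% of Talus, so Kiran controls Talus.
In Vantage, Kiran's side holds only 40%, not > 50%.
So before the transaction, Kiran does not control Vantage.
After the purchase, Kiran's direct stake in Vantage rises to 40% + 25% = 65%, and Auriga's stake falls to 25%.
Kiran holds 65% of Vantage, so Kiran controls Vantage.
Kiran did not control Vantage before and does after, so the clause is triggered.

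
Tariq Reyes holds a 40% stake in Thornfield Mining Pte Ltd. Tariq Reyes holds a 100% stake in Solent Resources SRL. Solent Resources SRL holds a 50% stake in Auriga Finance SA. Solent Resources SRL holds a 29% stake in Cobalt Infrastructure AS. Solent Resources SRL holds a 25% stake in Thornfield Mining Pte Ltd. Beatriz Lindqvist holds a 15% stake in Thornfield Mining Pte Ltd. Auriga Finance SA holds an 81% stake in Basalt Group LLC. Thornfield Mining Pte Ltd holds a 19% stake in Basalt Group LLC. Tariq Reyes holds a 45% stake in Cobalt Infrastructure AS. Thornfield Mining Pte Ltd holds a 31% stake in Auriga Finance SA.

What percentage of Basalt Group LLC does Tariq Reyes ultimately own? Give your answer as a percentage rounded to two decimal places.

69.17%

Tariq reaches Basalt along 5 paths.
Via Thornfield: 40% × 19% = 7.6%.
Via Solent → Thornfield: 100% × 25% × 19% = 4.75%.
Via Thornfield → Auriga: 40% × 31% × 81% = 10.044%.
Via Solent → Thornfield → Auriga: 100% × 25% × 31% × 81% = 6.2775%.
Via Solent → Auriga: 100% × 50% × 81% = 40.5%.
Total: 7.6% + 4.75% + 10.044% + 6.2775% + 40.5% = 69.1715%.
Rounded: 69.17%.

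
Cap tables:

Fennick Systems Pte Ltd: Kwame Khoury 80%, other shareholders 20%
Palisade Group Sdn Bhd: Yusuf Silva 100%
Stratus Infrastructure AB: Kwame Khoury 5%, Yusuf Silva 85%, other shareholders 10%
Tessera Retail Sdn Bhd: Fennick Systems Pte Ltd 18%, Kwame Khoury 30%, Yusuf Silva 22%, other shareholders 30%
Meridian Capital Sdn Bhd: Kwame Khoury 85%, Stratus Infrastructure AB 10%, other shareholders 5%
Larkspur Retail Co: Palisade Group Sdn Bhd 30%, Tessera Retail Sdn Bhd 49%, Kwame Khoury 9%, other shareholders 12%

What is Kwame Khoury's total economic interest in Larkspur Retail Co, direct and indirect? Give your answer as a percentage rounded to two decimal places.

Kwame reaches Larkspur along 3 paths.
Via Fennick → Tessera: 80% × 18% × 49% = 7.056%.
Via Tessera: 30% × 49% = 14.7%.
Direct stake: 9% = 9%.
Total: 7.056% + 14.7% + 9% = 30.756%.
Rounded: 30.76%.

30.76%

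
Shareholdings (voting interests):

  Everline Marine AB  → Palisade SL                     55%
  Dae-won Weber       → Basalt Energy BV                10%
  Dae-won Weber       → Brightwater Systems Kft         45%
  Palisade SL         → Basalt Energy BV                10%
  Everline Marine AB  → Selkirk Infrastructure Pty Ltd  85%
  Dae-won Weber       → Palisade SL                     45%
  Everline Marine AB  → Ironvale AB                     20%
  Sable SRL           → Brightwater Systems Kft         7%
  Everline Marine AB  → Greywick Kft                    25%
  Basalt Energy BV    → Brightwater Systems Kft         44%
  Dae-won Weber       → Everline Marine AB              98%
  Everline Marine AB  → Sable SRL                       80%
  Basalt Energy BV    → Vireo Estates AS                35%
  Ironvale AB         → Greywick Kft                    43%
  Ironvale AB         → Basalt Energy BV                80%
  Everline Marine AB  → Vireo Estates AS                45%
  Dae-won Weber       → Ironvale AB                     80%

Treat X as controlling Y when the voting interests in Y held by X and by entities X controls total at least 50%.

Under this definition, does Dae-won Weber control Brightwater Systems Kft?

Yes

Dae-won holds 98% of Everline, so Dae-won controls Everline.
Everline and Dae-won together hold 20% + 80% = 100% of Ironvale, so Dae-won controls Ironvale.
Everline and Dae-won together hold 55% + 45% = 100% of Palisade, so Dae-won controls Palisade.
Dae-won and Ironvale and Palisade together hold 10% + 80% + 10% = 100% of Basalt, so Dae-won controls Basalt.
Everline holds 80% of Sable, so Dae-won controls Sable.
Basalt and Sable and Dae-won together hold 44% + 7% + 45% = 96% of Brightwater, so Dae-won controls Brightwater.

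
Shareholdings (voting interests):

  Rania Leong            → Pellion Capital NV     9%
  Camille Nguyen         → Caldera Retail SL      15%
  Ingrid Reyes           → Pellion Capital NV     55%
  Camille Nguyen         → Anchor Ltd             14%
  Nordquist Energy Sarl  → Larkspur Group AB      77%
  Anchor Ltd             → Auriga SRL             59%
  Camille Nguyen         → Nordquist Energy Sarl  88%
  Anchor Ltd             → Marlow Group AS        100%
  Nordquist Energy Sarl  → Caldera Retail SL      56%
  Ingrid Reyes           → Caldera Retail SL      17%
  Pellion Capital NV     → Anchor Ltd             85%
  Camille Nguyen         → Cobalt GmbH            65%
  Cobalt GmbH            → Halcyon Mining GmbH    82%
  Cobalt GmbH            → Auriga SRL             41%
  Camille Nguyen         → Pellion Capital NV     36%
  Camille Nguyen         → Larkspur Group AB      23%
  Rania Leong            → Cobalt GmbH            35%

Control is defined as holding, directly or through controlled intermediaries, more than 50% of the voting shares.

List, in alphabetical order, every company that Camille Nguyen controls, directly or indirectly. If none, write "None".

Camille holds 65% of Cobalt, so Camille controls Cobalt.
Camille holds 88% of Nordquist, so Camille controls Nordquist.
Cobalt holds 82% of Halcyon, so Camille controls Halcyon.
Camille and Nordquist together hold 15% + 56% = 71% of Caldera, so Camille controls Caldera.
Camille and Nordquist together hold 23% + 77% = 100% of Larkspur, so Camille controls Larkspur.
No other company's threshold is met.

Caldera Retail SL, Cobalt GmbH, Halcyon Mining GmbH, Larkspur Group AB, Nordquist Energy Sarl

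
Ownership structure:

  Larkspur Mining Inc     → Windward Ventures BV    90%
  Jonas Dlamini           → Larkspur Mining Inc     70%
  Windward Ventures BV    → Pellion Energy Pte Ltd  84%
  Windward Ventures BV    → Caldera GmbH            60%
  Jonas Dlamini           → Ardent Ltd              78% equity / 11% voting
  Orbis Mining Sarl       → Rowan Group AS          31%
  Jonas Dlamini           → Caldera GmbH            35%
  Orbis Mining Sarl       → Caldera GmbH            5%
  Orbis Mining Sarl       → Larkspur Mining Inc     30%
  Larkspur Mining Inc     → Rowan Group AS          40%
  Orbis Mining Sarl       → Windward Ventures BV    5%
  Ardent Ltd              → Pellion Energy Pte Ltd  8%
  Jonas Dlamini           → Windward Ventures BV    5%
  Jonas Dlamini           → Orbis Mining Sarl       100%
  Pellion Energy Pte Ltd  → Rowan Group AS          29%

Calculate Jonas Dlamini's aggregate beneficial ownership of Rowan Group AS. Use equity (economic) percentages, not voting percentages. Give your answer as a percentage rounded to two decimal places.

97.17%

Jonas reaches Rowan along 8 paths.
Via Larkspur: 70% × 40% = 28%.
Via Orbis → Larkspur: 100% × 30% × 40% = 12%.
Via Orbis: 100% × 31% = 31%.
Via Orbis → Windward → Pellion: 100% × 5% × 84% × 29% = 1.218%.
Via Larkspur → Windward → Pellion: 70% × 90% × 84% × 29% = 15.3468%.
Via Orbis → Larkspur → Windward → Pellion: 100% × 30% × 90% × 84% × 29% = 6.5772%.
Via Windward → Pellion: 5% × 84% × 29% = 1.218%.
Via Ardent → Pellion: 78% × 8% × 29% = 1.8096%.
Total: 28% + 12% + 31% + 1.218% + 15.3468% + 6.5772% + 1.218% + 1.8096% = 97.1696%.
Rounded: 97.17%.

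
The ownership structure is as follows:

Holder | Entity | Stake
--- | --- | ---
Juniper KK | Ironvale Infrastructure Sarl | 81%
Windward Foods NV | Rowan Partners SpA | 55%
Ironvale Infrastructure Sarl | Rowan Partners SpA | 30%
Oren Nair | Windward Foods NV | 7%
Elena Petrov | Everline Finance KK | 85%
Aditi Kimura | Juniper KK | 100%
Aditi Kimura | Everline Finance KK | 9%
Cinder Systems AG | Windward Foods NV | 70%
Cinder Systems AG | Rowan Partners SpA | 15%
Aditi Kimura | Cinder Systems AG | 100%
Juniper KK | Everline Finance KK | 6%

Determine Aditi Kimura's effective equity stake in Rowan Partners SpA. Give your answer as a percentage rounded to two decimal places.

77.80%

Aditi reaches Rowan along 3 paths.
Via Juniper → Ironvale: 100% × 81% × 30% = 24.3%.
Via Cinder: 100% × 15% = 15%.
Via Cinder → Windward: 100% × 70% × 55% = 38.5%.
Total: 24.3% + 15% + 38.5% = 77.8%.
Rounded: 77.80%.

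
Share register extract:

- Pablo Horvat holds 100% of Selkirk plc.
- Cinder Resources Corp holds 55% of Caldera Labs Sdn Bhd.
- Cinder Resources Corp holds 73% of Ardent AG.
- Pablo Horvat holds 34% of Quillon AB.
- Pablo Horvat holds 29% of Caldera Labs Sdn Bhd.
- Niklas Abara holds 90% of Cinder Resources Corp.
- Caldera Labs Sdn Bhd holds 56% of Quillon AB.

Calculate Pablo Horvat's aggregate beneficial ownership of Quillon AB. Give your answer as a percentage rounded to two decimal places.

Pablo reaches Quillon along 2 paths.
Direct stake: 34% = 34%.
Via Caldera: 29% × 56% = 16.24%.
Total: 34% + 16.24% = 50.24%.

50.24%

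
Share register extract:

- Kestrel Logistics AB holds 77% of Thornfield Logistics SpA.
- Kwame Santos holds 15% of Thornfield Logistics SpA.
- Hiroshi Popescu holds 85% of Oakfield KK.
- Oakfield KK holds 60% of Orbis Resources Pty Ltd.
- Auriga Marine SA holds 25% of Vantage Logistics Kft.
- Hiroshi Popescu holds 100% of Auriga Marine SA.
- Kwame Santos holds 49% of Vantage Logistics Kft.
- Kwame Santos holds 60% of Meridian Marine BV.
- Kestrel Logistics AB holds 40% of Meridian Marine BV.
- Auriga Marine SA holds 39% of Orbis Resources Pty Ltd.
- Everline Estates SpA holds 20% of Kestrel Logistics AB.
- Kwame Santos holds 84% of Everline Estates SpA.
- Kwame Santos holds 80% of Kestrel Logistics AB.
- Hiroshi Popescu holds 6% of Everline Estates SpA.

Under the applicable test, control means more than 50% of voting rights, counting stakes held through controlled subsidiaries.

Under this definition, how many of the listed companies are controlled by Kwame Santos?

Kwame holds 84% of Everline, so Kwame controls Everline.
Kwame and Everline together hold 80% + 20% = 100% of Kestrel, so Kwame controls Kestrel.
Kestrel and Kwame together hold 40% + 60% = 100% of Meridian, so Kwame controls Meridian.
Kestrel and Kwame together hold 77% + 15% = 92% of Thornfield, so Kwame controls Thornfield.
No other company's threshold is met.
Kwame controls 4 companies.

4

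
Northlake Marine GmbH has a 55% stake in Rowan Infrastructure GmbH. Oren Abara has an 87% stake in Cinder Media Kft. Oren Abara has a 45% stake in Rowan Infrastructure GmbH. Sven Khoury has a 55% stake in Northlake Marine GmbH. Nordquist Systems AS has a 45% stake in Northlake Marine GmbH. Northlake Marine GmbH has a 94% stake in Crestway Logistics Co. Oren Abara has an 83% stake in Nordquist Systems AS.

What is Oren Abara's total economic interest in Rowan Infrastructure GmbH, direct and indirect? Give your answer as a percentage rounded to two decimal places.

65.54%

Oren reaches Rowan along 2 paths.
Via Nordquist → Northlake: 83% × 45% × 55% = 20.5425%.
Direct stake: 45% = 45%.
Total: 20.5425% + 45% = 65.5425%.
Rounded: 65.54%.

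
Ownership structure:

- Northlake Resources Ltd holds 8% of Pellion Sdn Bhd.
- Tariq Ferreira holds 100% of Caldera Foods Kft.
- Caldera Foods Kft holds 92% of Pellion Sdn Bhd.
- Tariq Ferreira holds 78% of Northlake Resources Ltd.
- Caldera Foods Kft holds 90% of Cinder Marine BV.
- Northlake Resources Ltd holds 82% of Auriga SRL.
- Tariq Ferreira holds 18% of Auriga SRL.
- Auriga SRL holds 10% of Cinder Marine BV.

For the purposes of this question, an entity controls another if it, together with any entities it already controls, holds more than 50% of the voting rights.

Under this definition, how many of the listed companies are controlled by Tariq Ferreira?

5

Tariq holds 78% of Northlake, so Tariq controls Northlake.
Tariq holds 100% of Caldera, so Tariq controls Caldera.
Northlake and Caldera together hold 8% + 92% = 100% of Pellion, so Tariq controls Pellion.
Tariq and Northlake together hold 18% + 82% = 100% of Auriga, so Tariq controls Auriga.
Caldera and Auriga together hold 90% + 10% = 100% of Cinder, so Tariq controls Cinder.
Tariq controls 5 companies.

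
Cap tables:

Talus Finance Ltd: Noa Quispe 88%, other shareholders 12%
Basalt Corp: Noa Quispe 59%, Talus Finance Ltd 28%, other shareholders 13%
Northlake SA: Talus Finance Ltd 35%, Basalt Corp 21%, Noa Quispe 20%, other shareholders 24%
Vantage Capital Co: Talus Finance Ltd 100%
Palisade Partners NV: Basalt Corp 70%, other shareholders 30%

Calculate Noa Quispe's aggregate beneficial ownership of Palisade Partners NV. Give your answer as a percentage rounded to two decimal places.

Noa reaches Palisade along 2 paths.
Via Basalt: 59% × 70% = 41.3%.
Via Talus → Basalt: 88% × 28% × 70% = 17.248%.
Total: 41.3% + 17.248% = 58.548%.
Rounded: 58.55%.

58.55%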